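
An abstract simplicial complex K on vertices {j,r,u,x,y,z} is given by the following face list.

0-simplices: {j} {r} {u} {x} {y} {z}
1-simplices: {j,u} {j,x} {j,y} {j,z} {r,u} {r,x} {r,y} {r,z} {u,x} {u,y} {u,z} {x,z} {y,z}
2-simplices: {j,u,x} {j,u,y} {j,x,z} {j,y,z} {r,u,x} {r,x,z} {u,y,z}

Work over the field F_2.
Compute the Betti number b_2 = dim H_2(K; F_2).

b_2=0

n_0=6 n_1=13 n_2=7  [Z2]
∂1: piv[ju,jx,jy,jz,ru] rk=5  ker:rx,ry,rz,ux,uy,uz,xz,yz
∂2: piv[jux,juy,jxz,jyz,rux,rxz,uyz] rk=7
b_2=(7−7)−0=0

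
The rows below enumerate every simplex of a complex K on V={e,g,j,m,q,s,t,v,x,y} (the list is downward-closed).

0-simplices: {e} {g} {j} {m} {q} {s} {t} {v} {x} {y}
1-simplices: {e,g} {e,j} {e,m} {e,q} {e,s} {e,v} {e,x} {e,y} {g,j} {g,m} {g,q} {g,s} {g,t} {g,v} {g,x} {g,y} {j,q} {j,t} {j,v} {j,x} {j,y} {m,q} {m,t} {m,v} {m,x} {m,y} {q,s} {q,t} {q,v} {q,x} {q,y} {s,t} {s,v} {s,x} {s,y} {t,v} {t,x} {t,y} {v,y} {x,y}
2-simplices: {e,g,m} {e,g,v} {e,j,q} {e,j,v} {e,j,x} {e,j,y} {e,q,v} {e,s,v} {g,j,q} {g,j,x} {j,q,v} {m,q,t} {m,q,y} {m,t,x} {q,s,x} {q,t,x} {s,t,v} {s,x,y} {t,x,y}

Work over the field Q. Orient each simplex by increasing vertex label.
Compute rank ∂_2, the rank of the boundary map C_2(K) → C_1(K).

rank∂_2=18

n_0=10 n_1=40 n_2=19  [Q]
∂1: piv[eg,ej,em,eq,es,ev,ex,ey,gt] rk=9  ker:gj,gm,gq,gs,gv,gx,gy,jq,jt,jv,jx,jy,mq,mt,mv,mx,my,qs,qt,qv,qx,qy,st,sv,sx,sy,tv,tx,ty,vy,xy
∂2: piv[egm,egv,ejq,ejv,ejx,ejy,eqv,esv,gjq,gjx,mqt,mqy,mtx,qsx,qtx,stv,sxy,txy] rk=18  ker:jqv
rk∂_2=18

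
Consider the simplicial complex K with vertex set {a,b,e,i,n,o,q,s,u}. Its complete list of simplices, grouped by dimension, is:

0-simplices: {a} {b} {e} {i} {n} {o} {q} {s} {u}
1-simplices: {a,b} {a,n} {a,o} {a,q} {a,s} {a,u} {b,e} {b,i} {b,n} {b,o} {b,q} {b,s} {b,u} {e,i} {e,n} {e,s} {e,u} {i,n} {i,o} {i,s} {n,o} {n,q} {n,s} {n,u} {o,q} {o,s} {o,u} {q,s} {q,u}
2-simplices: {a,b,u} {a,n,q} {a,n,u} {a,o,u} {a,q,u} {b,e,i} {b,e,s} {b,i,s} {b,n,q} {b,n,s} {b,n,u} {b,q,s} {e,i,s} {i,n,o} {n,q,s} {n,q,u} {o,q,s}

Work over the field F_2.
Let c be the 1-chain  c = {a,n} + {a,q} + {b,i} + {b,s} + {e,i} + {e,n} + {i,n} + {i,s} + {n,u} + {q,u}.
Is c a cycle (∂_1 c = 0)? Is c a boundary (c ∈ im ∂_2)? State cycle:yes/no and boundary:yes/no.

n_0=9 n_1=29 n_2=17  [Z2]
∂1: piv[ab,an,ao,aq,as,au,be,bi] rk=8  ker:bn,bo,bq,bs,bu,ei,en,es,eu,in,io,is,no,nq,ns,nu,oq,os,ou,qs,qu
∂2: piv[abu,anq,anu,aou,aqu,bei,bes,bis,bnq,bns,bnu,bqs,ino,oqs] rk=14  ker:eis,nqs,nqu
∂1c = 0
c vs im∂2: residual ≠ 0 ⇒ not boundary

cycle:yes boundary:no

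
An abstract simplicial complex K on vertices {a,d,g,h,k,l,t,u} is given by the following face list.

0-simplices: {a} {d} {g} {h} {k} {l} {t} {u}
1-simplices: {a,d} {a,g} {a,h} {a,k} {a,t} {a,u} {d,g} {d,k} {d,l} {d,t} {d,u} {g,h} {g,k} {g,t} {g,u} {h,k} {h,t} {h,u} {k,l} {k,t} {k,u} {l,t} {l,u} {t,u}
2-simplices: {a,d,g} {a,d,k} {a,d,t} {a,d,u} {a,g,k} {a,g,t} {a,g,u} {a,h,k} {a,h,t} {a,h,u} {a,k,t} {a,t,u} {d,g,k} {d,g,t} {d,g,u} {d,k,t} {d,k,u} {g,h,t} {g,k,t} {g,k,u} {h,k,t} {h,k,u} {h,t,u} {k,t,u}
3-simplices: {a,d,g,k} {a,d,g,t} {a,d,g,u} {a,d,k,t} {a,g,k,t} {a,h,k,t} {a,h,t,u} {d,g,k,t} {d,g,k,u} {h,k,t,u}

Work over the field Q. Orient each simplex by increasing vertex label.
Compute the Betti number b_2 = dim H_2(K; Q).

b_2=1

n_0=8 n_1=24 n_2=24 n_3=10  [Q]
∂1: piv[ad,ag,ah,ak,at,au,dl] rk=7  ker:dg,dk,dt,du,gh,gk,gt,gu,hk,ht,hu,kl,kt,ku,lt,lu,tu
∂2: piv[adg,adk,adt,adu,agk,agt,agu,ahk,aht,ahu,akt,atu,dku,ght] rk=14  ker:dgk,dgt,dgu,dkt,gkt,gku,hkt,hku,htu,ktu
∂3: piv[adgk,adgt,adgu,adkt,agkt,ahkt,ahtu,dgku,hktu] rk=9  ker:dgkt
b_2=(24−14)−9=1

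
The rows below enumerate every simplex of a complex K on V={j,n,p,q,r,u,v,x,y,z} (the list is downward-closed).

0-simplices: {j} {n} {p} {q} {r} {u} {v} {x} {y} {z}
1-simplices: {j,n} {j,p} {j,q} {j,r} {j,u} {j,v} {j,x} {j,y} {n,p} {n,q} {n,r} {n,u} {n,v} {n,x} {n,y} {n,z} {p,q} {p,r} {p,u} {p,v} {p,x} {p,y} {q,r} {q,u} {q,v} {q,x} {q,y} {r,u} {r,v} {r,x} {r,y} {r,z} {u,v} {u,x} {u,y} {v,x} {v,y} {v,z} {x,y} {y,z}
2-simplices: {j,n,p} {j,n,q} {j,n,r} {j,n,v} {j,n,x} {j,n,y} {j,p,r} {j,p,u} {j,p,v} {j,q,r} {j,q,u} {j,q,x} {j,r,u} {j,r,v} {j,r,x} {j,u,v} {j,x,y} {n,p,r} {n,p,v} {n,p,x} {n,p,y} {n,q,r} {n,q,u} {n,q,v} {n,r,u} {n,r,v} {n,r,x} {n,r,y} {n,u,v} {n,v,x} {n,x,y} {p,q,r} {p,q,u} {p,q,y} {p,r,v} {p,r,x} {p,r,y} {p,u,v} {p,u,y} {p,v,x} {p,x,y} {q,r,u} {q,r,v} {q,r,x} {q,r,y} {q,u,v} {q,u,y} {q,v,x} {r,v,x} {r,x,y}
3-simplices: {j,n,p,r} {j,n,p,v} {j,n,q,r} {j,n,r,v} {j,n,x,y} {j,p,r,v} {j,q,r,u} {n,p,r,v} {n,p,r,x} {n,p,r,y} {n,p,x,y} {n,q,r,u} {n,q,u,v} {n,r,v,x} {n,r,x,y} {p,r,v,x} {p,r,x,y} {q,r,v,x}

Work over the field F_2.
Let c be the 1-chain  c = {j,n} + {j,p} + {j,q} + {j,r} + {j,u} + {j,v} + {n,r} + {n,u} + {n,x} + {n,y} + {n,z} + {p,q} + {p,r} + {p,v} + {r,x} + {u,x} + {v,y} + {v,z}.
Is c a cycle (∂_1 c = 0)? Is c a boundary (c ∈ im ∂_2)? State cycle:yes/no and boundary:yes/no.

n_0=10 n_1=40 n_2=50 n_3=18  [Z2]
∂1: piv[jn,jp,jq,jr,ju,jv,jx,jy,nz] rk=9  ker:np,nq,nr,nu,nv,nx,ny,pq,pr,pu,pv,px,py,qr,qu,qv,qx,qy,ru,rv,rx,ry,rz,uv,ux,uy,vx,vy,vz,xy,yz
∂2: piv[jnp,jnq,jnr,jnv,jnx,jny,jpr,jpu,jpv,jqr,jqu,jqx,jru,jrv,jrx,juv,jxy,npx,npy,nqu,nqv,nry,nvx,pqr,pqy,puy] rk=26  ker:npr,npv,nqr,nru,nrv,nrx,nuv,nxy,pqu,prv,prx,pry,puv,pvx,pxy,qru,qrv,qrx,qry,quv,quy,qvx,rvx,rxy
∂3: piv[jnpr,jnpv,jnqr,jnrv,jnxy,jprv,jqru,nprx,npry,npxy,nqru,nquv,nrvx,nrxy,prvx,qrvx] rk=16  ker:nprv,prxy
∂1c = {u} + {x}

cycle:no boundary:no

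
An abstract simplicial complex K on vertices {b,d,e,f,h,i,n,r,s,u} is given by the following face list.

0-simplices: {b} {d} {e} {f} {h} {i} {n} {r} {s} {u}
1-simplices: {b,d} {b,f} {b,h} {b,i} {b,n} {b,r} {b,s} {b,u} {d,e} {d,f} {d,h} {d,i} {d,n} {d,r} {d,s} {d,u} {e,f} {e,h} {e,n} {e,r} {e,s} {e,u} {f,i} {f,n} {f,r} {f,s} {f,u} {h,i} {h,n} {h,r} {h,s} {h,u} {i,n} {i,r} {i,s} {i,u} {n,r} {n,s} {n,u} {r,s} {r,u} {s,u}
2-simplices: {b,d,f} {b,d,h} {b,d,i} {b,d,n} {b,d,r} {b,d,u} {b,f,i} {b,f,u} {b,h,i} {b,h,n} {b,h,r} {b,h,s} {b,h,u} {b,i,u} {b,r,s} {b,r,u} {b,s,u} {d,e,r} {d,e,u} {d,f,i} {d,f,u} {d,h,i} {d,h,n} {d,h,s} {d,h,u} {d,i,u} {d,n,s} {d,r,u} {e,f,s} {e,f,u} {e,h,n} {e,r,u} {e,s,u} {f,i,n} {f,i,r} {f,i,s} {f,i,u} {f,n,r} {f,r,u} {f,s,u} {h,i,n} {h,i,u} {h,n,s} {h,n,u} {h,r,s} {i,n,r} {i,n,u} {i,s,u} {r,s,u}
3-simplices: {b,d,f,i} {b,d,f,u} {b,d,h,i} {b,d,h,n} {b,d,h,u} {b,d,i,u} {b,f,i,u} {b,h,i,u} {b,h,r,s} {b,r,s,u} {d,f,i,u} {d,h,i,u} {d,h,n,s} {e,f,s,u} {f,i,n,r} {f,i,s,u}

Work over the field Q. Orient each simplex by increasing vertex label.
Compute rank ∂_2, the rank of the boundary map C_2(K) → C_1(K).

n_0=10 n_1=42 n_2=49 n_3=16  [Q]
∂1: piv[bd,bf,bh,bi,bn,br,bs,bu,de] rk=9  ker:df,dh,di,dn,dr,ds,du,ef,eh,en,er,es,eu,fi,fn,fr,fs,fu,hi,hn,hr,hs,hu,in,ir,is,iu,nr,ns,nu,rs,ru,su
∂2: piv[bdf,bdh,bdi,bdn,bdr,bdu,bfi,bfu,bhi,bhn,bhr,bhs,bhu,biu,brs,bru,bsu,der,deu,dhs,dns,efs,efu,ehn,esu,fin,fir,fis,fnr,fru,hin,hnu] rk=32  ker:dfi,dfu,dhi,dhn,dhu,diu,dru,eru,fiu,fsu,hiu,hns,hrs,inr,inu,isu,rsu
∂3: piv[bdfi,bdfu,bdhi,bdhn,bdhu,bdiu,bfiu,bhiu,bhrs,brsu,dhns,efsu,finr,fisu] rk=14  ker:dfiu,dhiu
rk∂_2=32

rank∂_2=32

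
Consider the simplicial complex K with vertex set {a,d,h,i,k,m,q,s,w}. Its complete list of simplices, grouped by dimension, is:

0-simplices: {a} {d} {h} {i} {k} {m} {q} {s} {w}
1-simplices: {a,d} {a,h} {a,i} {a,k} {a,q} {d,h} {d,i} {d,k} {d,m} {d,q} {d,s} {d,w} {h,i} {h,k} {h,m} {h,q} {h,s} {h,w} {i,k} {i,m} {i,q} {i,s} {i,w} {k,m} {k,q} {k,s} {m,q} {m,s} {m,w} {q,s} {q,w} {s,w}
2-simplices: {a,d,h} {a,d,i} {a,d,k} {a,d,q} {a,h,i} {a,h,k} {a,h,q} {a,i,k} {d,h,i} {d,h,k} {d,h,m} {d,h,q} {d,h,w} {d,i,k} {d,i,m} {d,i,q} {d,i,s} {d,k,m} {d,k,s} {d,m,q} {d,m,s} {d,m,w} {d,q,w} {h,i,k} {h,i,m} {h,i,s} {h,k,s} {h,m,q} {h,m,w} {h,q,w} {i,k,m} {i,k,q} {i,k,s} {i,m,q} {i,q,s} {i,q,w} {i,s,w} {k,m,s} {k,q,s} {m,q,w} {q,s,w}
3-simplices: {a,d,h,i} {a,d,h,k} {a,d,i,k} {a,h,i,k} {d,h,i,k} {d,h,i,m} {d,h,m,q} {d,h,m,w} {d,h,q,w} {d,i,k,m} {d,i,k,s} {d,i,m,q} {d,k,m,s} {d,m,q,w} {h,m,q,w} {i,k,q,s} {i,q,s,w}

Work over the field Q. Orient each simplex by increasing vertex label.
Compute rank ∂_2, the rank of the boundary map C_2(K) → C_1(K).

rank∂_2=24

n_0=9 n_1=32 n_2=41 n_3=17  [Q]
∂1: piv[ad,ah,ai,ak,aq,dm,ds,dw] rk=8  ker:dh,di,dk,dq,hi,hk,hm,hq,hs,hw,ik,im,iq,is,iw,km,kq,ks,mq,ms,mw,qs,qw,sw
∂2: piv[adh,adi,adk,adq,ahi,ahk,ahq,aik,dhm,dhw,dim,diq,dis,dkm,dks,dmq,dms,dmw,dqw,his,ikq,iqs,iqw,isw] rk=24  ker:dhi,dhk,dhq,dik,hik,him,hks,hmq,hmw,hqw,ikm,iks,imq,kms,kqs,mqw,qsw
∂3: piv[adhi,adhk,adik,ahik,dhim,dhmq,dhmw,dhqw,dikm,diks,dimq,dkms,dmqw,ikqs,iqsw] rk=15  ker:dhik,hmqw
rk∂_2=24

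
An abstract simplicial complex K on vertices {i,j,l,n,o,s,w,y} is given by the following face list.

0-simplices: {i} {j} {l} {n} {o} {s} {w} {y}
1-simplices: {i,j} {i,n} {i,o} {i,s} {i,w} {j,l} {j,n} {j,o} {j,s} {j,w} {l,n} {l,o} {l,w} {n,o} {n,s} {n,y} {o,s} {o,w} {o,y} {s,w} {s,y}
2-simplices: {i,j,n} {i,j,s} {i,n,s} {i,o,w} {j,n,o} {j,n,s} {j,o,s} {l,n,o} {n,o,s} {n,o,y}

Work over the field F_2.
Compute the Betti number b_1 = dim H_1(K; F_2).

n_0=8 n_1=21 n_2=10  [Z2]
∂1: piv[ij,in,io,is,iw,jl,ny] rk=7  ker:jn,jo,js,jw,ln,lo,lw,no,ns,os,ow,oy,sw,sy
∂2: piv[ijn,ijs,ins,iow,jno,jos,lno,noy] rk=8  ker:jns,nos
b_1=(21−7)−8=6

b_1=6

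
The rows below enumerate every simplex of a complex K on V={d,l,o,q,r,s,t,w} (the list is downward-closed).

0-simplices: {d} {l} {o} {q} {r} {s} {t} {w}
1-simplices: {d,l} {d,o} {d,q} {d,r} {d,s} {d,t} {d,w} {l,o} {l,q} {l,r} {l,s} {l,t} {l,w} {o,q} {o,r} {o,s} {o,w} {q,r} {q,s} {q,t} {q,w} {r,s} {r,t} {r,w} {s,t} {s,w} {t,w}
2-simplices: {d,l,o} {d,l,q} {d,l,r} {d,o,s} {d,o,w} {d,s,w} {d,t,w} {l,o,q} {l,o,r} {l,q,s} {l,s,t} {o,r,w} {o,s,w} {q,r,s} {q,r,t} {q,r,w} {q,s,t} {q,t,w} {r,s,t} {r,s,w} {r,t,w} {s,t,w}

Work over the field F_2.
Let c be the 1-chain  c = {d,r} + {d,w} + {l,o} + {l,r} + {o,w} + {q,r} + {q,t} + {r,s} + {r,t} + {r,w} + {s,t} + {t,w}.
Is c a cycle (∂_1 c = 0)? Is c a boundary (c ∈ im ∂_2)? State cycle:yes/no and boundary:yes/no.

n_0=8 n_1=27 n_2=22  [Z2]
∂1: piv[dl,do,dq,dr,ds,dt,dw] rk=7  ker:lo,lq,lr,ls,lt,lw,oq,or,os,ow,qr,qs,qt,qw,rs,rt,rw,st,sw,tw
∂2: piv[dlo,dlq,dlr,dos,dow,dsw,dtw,loq,lor,lqs,lst,orw,qrs,qrt,qrw,qst,qtw,rsw] rk=18  ker:osw,rst,rtw,stw
∂1c = 0
c vs im∂2: reduces to 0 ⇒ boundary

cycle:yes boundary:yes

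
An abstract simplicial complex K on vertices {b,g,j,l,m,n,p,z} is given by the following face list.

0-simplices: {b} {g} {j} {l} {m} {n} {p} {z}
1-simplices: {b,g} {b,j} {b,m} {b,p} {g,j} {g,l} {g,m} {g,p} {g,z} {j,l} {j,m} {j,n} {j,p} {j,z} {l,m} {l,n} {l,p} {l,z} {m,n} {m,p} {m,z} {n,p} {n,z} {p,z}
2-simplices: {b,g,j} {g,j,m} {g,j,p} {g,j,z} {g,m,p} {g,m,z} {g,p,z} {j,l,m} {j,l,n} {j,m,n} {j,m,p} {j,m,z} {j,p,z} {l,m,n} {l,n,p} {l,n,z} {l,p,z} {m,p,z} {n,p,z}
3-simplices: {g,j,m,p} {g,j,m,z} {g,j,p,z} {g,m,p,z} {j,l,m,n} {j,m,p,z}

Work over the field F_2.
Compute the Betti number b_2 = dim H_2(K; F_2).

n_0=8 n_1=24 n_2=19 n_3=6  [Z2]
∂1: piv[bg,bj,bm,bp,gl,gz,jn] rk=7  ker:gj,gm,gp,jl,jm,jp,jz,lm,ln,lp,lz,mn,mp,mz,np,nz,pz
∂2: piv[bgj,gjm,gjp,gjz,gmp,gmz,gpz,jlm,jln,jmn,lnp,lnz,lpz] rk=13  ker:jmp,jmz,jpz,lmn,mpz,npz
∂3: piv[gjmp,gjmz,gjpz,gmpz,jlmn] rk=5  ker:jmpz
b_2=(19−13)−5=1

b_2=1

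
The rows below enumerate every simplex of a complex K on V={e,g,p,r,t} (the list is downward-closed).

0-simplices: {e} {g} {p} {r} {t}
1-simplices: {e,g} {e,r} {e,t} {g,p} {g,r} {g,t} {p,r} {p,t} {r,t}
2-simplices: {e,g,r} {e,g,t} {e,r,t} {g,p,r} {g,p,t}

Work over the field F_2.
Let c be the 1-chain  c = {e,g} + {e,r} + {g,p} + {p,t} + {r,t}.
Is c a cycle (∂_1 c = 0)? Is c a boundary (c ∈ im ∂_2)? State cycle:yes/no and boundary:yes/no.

n_0=5 n_1=9 n_2=5  [Z2]
∂1: piv[eg,er,et,gp] rk=4  ker:gr,gt,pr,pt,rt
∂2: piv[egr,egt,ert,gpr,gpt] rk=5
∂1c = 0
c vs im∂2: reduces to 0 ⇒ boundary

cycle:yes boundary:yes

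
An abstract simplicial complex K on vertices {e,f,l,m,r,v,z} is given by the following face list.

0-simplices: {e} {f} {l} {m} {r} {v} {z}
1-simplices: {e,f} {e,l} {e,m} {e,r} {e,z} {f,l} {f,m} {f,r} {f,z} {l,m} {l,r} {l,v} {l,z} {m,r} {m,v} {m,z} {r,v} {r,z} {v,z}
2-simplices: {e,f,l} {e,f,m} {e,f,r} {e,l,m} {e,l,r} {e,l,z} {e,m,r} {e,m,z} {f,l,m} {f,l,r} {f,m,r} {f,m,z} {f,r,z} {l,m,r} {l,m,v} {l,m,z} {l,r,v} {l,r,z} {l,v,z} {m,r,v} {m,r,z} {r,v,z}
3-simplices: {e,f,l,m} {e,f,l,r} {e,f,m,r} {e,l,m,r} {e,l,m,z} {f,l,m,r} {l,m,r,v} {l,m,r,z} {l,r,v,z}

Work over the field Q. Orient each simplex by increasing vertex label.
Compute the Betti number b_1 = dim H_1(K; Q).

n_0=7 n_1=19 n_2=22 n_3=9  [Q]
∂1: piv[ef,el,em,er,ez,lv] rk=6  ker:fl,fm,fr,fz,lm,lr,lz,mr,mv,mz,rv,rz,vz
∂2: piv[efl,efm,efr,elm,elr,elz,emr,emz,fmz,frz,lmv,lrv,lvz] rk=13  ker:flm,flr,fmr,lmr,lmz,lrz,mrv,mrz,rvz
∂3: piv[eflm,eflr,efmr,elmr,elmz,lmrv,lmrz,lrvz] rk=8  ker:flmr
b_1=(19−6)−13=0

b_1=0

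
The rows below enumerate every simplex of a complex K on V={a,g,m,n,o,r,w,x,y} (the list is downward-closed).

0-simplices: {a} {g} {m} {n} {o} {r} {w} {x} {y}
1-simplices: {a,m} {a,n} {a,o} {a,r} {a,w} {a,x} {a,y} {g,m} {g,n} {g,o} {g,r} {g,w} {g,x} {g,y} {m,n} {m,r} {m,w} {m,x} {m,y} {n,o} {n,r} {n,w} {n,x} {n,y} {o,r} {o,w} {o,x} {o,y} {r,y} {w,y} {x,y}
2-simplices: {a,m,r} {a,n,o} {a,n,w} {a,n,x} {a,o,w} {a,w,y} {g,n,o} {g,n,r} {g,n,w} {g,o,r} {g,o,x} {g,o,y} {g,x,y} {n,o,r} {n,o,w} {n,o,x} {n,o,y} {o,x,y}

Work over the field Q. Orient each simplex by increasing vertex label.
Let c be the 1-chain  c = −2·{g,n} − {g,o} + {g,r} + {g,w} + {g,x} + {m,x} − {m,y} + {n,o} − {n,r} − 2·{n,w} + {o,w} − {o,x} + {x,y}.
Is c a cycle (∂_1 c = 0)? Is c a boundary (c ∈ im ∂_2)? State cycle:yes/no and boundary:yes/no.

cycle:yes boundary:no

n_0=9 n_1=31 n_2=18  [Q]
∂1: piv[am,an,ao,ar,aw,ax,ay,gm] rk=8  ker:gn,go,gr,gw,gx,gy,mn,mr,mw,mx,my,no,nr,nw,nx,ny,or,ow,ox,oy,ry,wy,xy
∂2: piv[amr,ano,anw,anx,aow,awy,gno,gnr,gnw,gor,gox,goy,gxy,nox,noy] rk=15  ker:nor,now,oxy
∂1c = 0
c vs im∂2: residual ≠ 0 ⇒ not boundary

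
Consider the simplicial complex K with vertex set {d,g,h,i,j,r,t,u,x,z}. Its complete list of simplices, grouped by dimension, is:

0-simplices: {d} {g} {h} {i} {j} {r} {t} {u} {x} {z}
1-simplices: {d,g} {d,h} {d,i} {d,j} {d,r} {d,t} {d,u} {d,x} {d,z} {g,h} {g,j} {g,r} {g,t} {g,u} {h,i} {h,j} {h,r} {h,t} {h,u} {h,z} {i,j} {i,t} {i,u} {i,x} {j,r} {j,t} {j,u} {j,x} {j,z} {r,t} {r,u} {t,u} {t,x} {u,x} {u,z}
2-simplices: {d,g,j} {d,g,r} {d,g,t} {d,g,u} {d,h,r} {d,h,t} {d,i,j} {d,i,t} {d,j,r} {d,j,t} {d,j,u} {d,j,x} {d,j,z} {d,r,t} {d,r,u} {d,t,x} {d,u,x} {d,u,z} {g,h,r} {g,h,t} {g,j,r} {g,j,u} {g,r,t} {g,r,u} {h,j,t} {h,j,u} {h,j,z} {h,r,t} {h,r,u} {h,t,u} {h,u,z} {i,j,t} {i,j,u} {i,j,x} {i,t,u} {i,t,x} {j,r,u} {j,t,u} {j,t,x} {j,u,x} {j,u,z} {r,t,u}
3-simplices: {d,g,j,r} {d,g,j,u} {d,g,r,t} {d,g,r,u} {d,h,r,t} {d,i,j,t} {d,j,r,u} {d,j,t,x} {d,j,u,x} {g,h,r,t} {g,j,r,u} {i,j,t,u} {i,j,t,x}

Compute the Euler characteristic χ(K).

n_0=10 n_1=35 n_2=42 n_3=13
χ=+10−35+42−13=4

χ(K)=4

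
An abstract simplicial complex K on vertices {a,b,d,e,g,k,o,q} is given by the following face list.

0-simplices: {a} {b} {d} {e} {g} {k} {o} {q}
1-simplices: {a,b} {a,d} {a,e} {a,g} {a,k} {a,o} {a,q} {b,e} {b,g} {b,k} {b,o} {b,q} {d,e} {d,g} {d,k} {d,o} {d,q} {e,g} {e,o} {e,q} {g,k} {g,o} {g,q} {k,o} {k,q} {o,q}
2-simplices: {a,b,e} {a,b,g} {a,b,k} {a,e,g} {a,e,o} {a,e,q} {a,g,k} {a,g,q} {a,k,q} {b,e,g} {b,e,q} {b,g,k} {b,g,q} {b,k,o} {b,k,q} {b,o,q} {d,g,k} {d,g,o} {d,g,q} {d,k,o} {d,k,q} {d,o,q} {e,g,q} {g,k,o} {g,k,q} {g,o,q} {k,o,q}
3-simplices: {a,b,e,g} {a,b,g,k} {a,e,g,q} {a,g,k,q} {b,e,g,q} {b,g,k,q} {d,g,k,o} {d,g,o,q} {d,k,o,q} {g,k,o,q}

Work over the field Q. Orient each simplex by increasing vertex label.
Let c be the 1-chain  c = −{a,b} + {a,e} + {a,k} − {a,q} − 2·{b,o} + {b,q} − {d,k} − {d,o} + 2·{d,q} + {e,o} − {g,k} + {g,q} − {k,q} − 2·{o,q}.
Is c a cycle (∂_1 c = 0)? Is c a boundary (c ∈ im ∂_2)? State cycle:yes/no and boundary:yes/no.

n_0=8 n_1=26 n_2=27 n_3=10  [Q]
∂1: piv[ab,ad,ae,ag,ak,ao,aq] rk=7  ker:be,bg,bk,bo,bq,de,dg,dk,do,dq,eg,eo,eq,gk,go,gq,ko,kq,oq
∂2: piv[abe,abg,abk,aeg,aeo,aeq,agk,agq,akq,beq,bko,boq,dgk,dgo,dgq,dko] rk=16  ker:beg,bgk,bgq,bkq,dkq,doq,egq,gko,gkq,goq,koq
∂3: piv[abeg,abgk,aegq,agkq,begq,bgkq,dgko,dgoq,dkoq,gkoq] rk=10
∂1c = 0
c vs im∂2: residual ≠ 0 ⇒ not boundary

cycle:yes boundary:no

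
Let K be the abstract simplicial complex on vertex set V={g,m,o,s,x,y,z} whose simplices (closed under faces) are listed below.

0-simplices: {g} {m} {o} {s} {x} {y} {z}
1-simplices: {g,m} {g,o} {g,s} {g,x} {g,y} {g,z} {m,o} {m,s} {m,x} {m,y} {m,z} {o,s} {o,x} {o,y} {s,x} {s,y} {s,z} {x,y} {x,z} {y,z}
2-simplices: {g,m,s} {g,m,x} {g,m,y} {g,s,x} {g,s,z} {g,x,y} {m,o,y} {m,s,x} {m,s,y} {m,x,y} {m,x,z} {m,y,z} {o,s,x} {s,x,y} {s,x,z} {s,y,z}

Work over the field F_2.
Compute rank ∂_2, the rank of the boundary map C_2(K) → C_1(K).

rank∂_2=12

n_0=7 n_1=20 n_2=16  [Z2]
∂1: piv[gm,go,gs,gx,gy,gz] rk=6  ker:mo,ms,mx,my,mz,os,ox,oy,sx,sy,sz,xy,xz,yz
∂2: piv[gms,gmx,gmy,gsx,gsz,gxy,moy,msy,mxz,myz,osx,sxz] rk=12  ker:msx,mxy,sxy,syz
rk∂_2=12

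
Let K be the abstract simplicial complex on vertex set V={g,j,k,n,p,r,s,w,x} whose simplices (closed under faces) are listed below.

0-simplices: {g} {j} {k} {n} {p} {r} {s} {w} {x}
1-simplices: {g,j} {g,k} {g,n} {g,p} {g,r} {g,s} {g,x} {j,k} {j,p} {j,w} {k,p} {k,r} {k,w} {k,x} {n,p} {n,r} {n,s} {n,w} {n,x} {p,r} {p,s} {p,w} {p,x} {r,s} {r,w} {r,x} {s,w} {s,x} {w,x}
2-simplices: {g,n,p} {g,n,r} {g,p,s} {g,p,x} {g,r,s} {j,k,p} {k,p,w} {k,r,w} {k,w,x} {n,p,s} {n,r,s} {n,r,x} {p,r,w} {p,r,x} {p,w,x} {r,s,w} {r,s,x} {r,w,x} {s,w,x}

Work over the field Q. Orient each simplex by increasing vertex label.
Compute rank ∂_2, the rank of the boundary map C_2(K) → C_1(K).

rank∂_2=16

n_0=9 n_1=29 n_2=19  [Q]
∂1: piv[gj,gk,gn,gp,gr,gs,gx,jw] rk=8  ker:jk,jp,kp,kr,kw,kx,np,nr,ns,nw,nx,pr,ps,pw,px,rs,rw,rx,sw,sx,wx
∂2: piv[gnp,gnr,gps,gpx,grs,jkp,kpw,krw,kwx,nps,nrx,prw,prx,pwx,rsw,rsx] rk=16  ker:nrs,rwx,swx
rk∂_2=16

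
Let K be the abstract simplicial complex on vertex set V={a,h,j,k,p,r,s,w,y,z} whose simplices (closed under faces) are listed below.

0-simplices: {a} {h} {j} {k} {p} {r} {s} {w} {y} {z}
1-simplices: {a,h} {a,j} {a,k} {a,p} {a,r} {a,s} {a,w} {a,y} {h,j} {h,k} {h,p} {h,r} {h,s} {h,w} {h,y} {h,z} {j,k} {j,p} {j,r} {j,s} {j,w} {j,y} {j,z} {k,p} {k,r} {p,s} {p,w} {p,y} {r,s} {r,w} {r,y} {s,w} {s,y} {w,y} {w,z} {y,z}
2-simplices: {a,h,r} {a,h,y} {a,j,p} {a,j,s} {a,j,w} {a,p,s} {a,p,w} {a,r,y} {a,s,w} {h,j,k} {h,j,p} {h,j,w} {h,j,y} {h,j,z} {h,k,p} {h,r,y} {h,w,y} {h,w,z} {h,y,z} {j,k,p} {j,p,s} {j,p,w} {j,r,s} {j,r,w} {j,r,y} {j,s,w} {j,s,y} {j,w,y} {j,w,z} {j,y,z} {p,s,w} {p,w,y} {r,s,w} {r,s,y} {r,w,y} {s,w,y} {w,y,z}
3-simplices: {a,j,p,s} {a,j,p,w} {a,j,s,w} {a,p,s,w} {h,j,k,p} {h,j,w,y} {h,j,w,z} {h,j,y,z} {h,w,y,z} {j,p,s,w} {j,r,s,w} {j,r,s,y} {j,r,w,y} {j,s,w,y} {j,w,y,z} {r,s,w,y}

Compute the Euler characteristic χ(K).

χ(K)=-5

n_0=10 n_1=36 n_2=37 n_3=16
χ=+10−36+37−16=-5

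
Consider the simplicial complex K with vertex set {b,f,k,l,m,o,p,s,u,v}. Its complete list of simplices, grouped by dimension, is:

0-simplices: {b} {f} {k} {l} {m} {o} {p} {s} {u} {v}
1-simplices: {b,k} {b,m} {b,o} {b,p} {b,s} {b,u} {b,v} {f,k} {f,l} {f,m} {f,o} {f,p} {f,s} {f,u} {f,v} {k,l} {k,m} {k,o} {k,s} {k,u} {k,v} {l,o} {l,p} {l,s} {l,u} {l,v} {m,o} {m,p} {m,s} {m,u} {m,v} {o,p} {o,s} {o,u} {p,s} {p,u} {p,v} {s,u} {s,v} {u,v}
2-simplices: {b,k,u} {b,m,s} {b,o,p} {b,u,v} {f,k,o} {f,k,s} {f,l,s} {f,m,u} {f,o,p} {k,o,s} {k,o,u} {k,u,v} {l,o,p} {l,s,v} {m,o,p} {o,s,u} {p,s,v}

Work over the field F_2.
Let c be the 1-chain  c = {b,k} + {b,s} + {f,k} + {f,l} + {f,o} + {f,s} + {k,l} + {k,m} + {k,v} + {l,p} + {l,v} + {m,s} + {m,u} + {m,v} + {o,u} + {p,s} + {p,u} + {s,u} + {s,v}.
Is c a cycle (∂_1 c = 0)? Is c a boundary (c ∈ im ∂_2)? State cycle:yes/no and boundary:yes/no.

cycle:no boundary:no

n_0=10 n_1=40 n_2=17  [Z2]
∂1: piv[bk,bm,bo,bp,bs,bu,bv,fk,fl] rk=9  ker:fm,fo,fp,fs,fu,fv,kl,km,ko,ks,ku,kv,lo,lp,ls,lu,lv,mo,mp,ms,mu,mv,op,os,ou,ps,pu,pv,su,sv,uv
∂2: piv[bku,bms,bop,buv,fko,fks,fls,fmu,fop,kos,kou,kuv,lop,lsv,mop,osu,psv] rk=17
∂1c = {k} + {p}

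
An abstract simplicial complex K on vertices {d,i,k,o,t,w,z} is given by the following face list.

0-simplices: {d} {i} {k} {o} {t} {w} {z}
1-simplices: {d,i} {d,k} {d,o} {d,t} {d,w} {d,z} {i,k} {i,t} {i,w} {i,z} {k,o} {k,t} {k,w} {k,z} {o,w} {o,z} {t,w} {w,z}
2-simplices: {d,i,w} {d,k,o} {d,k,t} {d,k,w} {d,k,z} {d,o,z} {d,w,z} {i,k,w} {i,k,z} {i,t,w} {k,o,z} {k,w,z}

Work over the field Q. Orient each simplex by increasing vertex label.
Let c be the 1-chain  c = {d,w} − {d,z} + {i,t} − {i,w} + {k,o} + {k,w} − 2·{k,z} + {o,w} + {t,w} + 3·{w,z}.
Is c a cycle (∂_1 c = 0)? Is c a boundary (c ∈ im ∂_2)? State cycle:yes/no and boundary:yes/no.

n_0=7 n_1=18 n_2=12  [Q]
∂1: piv[di,dk,do,dt,dw,dz] rk=6  ker:ik,it,iw,iz,ko,kt,kw,kz,ow,oz,tw,wz
∂2: piv[diw,dko,dkt,dkw,dkz,doz,dwz,ikw,ikz,itw] rk=10  ker:koz,kwz
∂1c = 0
c vs im∂2: residual ≠ 0 ⇒ not boundary

cycle:yes boundary:no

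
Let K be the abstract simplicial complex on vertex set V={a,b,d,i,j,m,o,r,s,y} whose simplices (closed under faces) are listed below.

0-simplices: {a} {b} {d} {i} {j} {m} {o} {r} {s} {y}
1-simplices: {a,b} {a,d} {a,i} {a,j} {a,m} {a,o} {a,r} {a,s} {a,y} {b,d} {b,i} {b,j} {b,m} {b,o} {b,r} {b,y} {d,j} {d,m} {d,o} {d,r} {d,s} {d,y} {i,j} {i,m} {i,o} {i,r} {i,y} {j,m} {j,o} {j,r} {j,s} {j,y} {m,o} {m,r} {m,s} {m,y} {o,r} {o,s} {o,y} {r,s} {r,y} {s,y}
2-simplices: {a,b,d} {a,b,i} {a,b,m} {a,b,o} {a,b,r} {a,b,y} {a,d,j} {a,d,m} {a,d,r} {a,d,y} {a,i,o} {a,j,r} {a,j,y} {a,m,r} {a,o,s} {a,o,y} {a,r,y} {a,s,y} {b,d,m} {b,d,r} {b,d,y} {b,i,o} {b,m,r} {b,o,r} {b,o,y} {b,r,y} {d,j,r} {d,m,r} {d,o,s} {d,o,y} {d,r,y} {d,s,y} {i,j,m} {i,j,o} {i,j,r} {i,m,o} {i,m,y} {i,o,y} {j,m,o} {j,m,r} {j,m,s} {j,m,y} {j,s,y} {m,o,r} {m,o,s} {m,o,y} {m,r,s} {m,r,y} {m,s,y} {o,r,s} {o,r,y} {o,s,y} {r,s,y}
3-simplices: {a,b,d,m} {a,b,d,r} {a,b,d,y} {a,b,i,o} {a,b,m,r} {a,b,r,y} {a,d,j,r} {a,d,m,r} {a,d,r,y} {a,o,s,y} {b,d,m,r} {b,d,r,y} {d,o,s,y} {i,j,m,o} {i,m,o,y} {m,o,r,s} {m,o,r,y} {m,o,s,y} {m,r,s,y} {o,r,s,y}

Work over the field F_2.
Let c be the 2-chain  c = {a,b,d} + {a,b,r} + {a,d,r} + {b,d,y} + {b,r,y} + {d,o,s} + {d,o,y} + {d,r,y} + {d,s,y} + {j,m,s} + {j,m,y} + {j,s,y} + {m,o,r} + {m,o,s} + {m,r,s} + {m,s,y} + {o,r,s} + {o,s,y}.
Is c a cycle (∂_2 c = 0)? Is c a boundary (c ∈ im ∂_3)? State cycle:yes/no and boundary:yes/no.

n_0=10 n_1=42 n_2=53 n_3=20  [Z2]
∂1: piv[ab,ad,ai,aj,am,ao,ar,as,ay] rk=9  ker:bd,bi,bj,bm,bo,br,by,dj,dm,do,dr,ds,dy,ij,im,io,ir,iy,jm,jo,jr,js,jy,mo,mr,ms,my,or,os,oy,rs,ry,sy
∂2: piv[abd,abi,abm,abo,abr,aby,adj,adm,adr,ady,aio,ajr,ajy,amr,aos,aoy,ary,asy,bor,dos,doy,ijm,ijo,ijr,imo,imy,ioy,jmr,jms,jmy,jsy,mrs] rk=32  ker:bdm,bdr,bdy,bio,bmr,boy,bry,djr,dmr,dry,dsy,jmo,mor,mos,moy,mry,msy,ors,ory,osy,rsy
∂3: piv[abdm,abdr,abdy,abio,abmr,abry,adjr,admr,adry,aosy,dosy,ijmo,imoy,mors,mory,mosy,mrsy] rk=17  ker:bdmr,bdry,orsy
∂2c = 0
c vs im∂3: residual ≠ 0 ⇒ not boundary

cycle:yes boundary:no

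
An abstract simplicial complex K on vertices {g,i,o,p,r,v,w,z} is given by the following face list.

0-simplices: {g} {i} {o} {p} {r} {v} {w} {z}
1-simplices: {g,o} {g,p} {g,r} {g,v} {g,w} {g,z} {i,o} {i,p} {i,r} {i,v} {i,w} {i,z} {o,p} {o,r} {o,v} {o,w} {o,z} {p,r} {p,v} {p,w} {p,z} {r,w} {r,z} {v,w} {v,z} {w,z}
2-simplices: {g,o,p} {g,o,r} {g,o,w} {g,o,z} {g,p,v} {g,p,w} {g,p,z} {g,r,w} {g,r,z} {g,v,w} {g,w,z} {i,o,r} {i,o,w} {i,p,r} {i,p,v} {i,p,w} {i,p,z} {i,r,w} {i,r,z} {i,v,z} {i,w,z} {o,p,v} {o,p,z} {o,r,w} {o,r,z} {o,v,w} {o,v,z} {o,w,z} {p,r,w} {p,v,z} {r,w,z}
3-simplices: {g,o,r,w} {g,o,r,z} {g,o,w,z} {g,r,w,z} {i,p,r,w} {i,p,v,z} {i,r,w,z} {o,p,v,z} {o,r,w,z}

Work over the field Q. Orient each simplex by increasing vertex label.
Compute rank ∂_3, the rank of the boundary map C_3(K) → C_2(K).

n_0=8 n_1=26 n_2=31 n_3=9  [Q]
∂1: piv[go,gp,gr,gv,gw,gz,io] rk=7  ker:ip,ir,iv,iw,iz,op,or,ov,ow,oz,pr,pv,pw,pz,rw,rz,vw,vz,wz
∂2: piv[gop,gor,gow,goz,gpv,gpw,gpz,grw,grz,gvw,gwz,ior,iow,ipr,ipv,ipw,ipz,ivz,opv] rk=19  ker:irw,irz,iwz,opz,orw,orz,ovw,ovz,owz,prw,pvz,rwz
∂3: piv[gorw,gorz,gowz,grwz,iprw,ipvz,irwz,opvz] rk=8  ker:orwz
rk∂_3=8

rank∂_3=8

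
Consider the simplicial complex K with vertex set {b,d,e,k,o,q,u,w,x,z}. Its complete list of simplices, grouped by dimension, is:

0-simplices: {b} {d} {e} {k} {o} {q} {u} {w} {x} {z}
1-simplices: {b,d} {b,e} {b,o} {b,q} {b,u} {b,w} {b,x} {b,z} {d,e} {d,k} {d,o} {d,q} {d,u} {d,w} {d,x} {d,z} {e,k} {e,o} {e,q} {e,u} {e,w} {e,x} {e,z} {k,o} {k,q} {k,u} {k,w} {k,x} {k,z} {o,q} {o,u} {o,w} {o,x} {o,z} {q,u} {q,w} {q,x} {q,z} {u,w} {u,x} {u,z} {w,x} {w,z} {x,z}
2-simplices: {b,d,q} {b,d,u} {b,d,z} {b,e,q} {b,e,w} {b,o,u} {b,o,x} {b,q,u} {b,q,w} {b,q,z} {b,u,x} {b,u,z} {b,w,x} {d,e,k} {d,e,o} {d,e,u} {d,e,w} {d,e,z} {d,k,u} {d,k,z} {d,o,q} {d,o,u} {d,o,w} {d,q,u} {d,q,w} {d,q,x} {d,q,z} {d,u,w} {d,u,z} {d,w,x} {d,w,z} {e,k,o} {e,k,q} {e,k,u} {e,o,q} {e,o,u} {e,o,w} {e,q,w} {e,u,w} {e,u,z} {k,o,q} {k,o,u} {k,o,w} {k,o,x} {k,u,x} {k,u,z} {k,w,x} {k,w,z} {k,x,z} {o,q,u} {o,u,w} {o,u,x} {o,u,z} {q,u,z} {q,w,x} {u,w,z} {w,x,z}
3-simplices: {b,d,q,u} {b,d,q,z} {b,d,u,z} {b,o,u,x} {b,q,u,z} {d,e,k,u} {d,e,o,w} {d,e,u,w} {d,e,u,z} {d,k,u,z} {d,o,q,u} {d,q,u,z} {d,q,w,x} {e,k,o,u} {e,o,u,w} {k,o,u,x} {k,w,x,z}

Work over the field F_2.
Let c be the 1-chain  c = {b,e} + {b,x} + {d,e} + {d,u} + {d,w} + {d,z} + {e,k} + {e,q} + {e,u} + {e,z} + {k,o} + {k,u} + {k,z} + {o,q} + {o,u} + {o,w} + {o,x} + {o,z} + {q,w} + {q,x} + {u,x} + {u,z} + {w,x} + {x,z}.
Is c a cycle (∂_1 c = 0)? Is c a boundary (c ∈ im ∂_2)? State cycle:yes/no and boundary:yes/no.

cycle:yes boundary:yes

n_0=10 n_1=44 n_2=57 n_3=17  [Z2]
∂1: piv[bd,be,bo,bq,bu,bw,bx,bz,dk] rk=9  ker:de,do,dq,du,dw,dx,dz,ek,eo,eq,eu,ew,ex,ez,ko,kq,ku,kw,kx,kz,oq,ou,ow,ox,oz,qu,qw,qx,qz,uw,ux,uz,wx,wz,xz
∂2: piv[bdq,bdu,bdz,beq,bew,bou,box,bqu,bqw,bqz,bux,buz,bwx,dek,deo,deu,dew,dez,dku,dkz,doq,dou,dow,dqw,dqx,duw,dwx,dwz,eko,ekq,kow,kox,kxz,ouz] rk=34  ker:dqu,dqz,duz,eku,eoq,eou,eow,eqw,euw,euz,koq,kou,kux,kuz,kwx,kwz,oqu,ouw,oux,quz,qwx,uwz,wxz
∂3: piv[bdqu,bdqz,bduz,boux,bquz,deku,deow,deuw,deuz,dkuz,doqu,dqwx,ekou,eouw,koux,kwxz] rk=16  ker:dquz
∂1c = 0
c vs im∂2: reduces to 0 ⇒ boundary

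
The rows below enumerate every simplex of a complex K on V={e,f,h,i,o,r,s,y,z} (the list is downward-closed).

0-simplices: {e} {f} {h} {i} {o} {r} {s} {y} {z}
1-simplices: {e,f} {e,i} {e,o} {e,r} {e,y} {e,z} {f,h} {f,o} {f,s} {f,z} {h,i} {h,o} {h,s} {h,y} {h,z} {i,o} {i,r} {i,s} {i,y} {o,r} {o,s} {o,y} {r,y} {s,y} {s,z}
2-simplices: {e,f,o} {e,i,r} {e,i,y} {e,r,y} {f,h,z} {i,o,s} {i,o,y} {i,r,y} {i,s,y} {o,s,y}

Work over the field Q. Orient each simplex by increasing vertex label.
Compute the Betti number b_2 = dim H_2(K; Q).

b_2=2

n_0=9 n_1=25 n_2=10  [Q]
∂1: piv[ef,ei,eo,er,ey,ez,fh,fs] rk=8  ker:fo,fz,hi,ho,hs,hy,hz,io,ir,is,iy,or,os,oy,ry,sy,sz
∂2: piv[efo,eir,eiy,ery,fhz,ios,ioy,isy] rk=8  ker:iry,osy
b_2=(10−8)−0=2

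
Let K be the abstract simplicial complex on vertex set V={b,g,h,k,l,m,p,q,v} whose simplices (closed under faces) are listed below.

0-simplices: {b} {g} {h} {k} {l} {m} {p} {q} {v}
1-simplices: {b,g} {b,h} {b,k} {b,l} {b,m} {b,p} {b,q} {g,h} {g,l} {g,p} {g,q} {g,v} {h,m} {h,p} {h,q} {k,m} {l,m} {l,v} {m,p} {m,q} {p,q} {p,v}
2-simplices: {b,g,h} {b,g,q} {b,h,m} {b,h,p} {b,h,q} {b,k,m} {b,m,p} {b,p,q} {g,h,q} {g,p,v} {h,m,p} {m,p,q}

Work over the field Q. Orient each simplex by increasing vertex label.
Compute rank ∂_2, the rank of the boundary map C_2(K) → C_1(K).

rank∂_2=10

n_0=9 n_1=22 n_2=12  [Q]
∂1: piv[bg,bh,bk,bl,bm,bp,bq,gv] rk=8  ker:gh,gl,gp,gq,hm,hp,hq,km,lm,lv,mp,mq,pq,pv
∂2: piv[bgh,bgq,bhm,bhp,bhq,bkm,bmp,bpq,gpv,mpq] rk=10  ker:ghq,hmp
rk∂_2=10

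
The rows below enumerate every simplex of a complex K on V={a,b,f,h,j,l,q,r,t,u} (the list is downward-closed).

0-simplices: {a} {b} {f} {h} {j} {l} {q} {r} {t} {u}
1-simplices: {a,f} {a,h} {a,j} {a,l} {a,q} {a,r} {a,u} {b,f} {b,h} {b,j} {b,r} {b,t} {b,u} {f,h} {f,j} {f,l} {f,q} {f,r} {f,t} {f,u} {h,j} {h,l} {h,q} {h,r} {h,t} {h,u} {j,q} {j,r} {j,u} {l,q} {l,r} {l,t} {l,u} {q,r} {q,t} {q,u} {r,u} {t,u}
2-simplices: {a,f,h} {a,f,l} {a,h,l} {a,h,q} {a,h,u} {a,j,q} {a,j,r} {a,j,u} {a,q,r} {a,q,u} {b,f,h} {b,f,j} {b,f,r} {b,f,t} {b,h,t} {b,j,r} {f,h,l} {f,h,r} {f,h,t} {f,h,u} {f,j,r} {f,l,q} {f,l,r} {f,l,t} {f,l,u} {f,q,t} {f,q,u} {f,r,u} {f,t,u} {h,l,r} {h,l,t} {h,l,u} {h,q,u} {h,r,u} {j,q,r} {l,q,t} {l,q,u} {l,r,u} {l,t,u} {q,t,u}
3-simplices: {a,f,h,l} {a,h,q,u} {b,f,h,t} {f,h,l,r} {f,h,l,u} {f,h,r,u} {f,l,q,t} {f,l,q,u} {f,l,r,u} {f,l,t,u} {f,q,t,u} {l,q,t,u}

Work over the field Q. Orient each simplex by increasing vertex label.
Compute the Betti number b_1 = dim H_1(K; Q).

b_1=3

n_0=10 n_1=38 n_2=40 n_3=12  [Q]
∂1: piv[af,ah,aj,al,aq,ar,au,bf,bt] rk=9  ker:bh,bj,br,bu,fh,fj,fl,fq,fr,ft,fu,hj,hl,hq,hr,ht,hu,jq,jr,ju,lq,lr,lt,lu,qr,qt,qu,ru,tu
∂2: piv[afh,afl,ahl,ahq,ahu,ajq,ajr,aju,aqr,aqu,bfh,bfj,bfr,bft,bht,bjr,fhr,fhu,flq,flr,flt,flu,fqt,fqu,fru,ftu] rk=26  ker:fhl,fht,fjr,hlr,hlt,hlu,hqu,hru,jqr,lqt,lqu,lru,ltu,qtu
∂3: piv[afhl,ahqu,bfht,fhlr,fhlu,fhru,flqt,flqu,flru,fltu,fqtu] rk=11  ker:lqtu
b_1=(38−9)−26=3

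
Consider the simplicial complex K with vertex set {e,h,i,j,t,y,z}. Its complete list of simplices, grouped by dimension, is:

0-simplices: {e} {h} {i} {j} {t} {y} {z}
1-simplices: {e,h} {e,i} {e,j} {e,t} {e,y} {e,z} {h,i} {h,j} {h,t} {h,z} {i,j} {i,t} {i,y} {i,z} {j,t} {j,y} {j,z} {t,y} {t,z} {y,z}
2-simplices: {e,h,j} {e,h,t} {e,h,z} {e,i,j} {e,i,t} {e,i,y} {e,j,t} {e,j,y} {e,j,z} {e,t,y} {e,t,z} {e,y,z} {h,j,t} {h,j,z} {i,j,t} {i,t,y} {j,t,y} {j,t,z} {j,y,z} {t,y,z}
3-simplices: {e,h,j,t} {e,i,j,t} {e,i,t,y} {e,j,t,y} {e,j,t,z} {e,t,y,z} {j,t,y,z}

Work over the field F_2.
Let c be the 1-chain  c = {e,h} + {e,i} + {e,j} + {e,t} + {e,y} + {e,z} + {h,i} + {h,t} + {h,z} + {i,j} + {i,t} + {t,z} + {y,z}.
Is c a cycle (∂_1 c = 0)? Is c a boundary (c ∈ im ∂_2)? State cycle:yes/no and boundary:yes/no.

cycle:yes boundary:no

n_0=7 n_1=20 n_2=20 n_3=7  [Z2]
∂1: piv[eh,ei,ej,et,ey,ez] rk=6  ker:hi,hj,ht,hz,ij,it,iy,iz,jt,jy,jz,ty,tz,yz
∂2: piv[ehj,eht,ehz,eij,eit,eiy,ejt,ejy,ejz,ety,etz,eyz] rk=12  ker:hjt,hjz,ijt,ity,jty,jtz,jyz,tyz
∂3: piv[ehjt,eijt,eity,ejty,ejtz,etyz,jtyz] rk=7
∂1c = 0
c vs im∂2: residual ≠ 0 ⇒ not boundary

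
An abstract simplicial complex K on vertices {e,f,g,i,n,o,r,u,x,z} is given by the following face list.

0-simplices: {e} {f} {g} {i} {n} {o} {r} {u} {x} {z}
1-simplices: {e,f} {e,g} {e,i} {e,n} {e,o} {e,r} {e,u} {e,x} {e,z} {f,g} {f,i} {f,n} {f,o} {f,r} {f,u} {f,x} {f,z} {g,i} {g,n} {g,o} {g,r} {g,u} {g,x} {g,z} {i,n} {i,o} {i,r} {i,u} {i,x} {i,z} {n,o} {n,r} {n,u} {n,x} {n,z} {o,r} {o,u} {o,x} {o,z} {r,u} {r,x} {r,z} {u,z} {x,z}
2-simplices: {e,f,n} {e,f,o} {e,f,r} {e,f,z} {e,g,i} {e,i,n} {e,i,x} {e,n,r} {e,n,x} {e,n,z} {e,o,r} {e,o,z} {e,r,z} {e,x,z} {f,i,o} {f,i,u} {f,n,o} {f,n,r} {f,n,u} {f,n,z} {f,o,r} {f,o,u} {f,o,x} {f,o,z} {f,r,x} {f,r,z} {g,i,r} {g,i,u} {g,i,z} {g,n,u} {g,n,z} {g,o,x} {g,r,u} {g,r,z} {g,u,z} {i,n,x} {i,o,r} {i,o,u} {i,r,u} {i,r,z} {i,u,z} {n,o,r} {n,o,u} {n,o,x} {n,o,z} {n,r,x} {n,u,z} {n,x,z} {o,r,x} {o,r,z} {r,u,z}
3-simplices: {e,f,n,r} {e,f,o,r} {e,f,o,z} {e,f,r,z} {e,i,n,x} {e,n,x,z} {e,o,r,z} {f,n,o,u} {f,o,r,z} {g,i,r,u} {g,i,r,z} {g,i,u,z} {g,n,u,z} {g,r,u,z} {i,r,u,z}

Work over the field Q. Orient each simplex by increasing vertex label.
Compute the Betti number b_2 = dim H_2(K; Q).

b_2=7

n_0=10 n_1=44 n_2=51 n_3=15  [Q]
∂1: piv[ef,eg,ei,en,eo,er,eu,ex,ez] rk=9  ker:fg,fi,fn,fo,fr,fu,fx,fz,gi,gn,go,gr,gu,gx,gz,in,io,ir,iu,ix,iz,no,nr,nu,nx,nz,or,ou,ox,oz,ru,rx,rz,uz,xz
∂2: piv[efn,efo,efr,efz,egi,ein,eix,enr,enx,enz,eor,eoz,erz,exz,fio,fiu,fno,fnu,fou,fox,frx,gir,giu,giz,gnu,gnz,gox,gru,grz,guz,nox] rk=31  ker:fnr,fnz,for,foz,frz,inx,ior,iou,iru,irz,iuz,nor,nou,noz,nrx,nuz,nxz,orx,orz,ruz
∂3: piv[efnr,efor,efoz,efrz,einx,enxz,eorz,fnou,giru,girz,giuz,gnuz,gruz] rk=13  ker:forz,iruz
b_2=(51−31)−13=7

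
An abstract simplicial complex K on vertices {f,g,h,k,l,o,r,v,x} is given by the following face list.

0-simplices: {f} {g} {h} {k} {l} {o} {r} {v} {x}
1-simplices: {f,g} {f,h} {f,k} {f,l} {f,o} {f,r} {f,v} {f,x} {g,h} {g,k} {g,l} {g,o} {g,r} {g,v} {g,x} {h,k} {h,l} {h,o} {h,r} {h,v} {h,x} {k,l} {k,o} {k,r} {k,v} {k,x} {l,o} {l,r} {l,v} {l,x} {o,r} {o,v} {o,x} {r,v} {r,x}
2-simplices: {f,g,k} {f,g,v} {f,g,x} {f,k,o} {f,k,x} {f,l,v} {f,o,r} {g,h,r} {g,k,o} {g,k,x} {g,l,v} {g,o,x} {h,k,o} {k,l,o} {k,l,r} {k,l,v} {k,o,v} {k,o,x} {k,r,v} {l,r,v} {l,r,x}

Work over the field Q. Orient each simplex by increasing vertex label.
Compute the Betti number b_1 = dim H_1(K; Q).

b_1=9

n_0=9 n_1=35 n_2=21  [Q]
∂1: piv[fg,fh,fk,fl,fo,fr,fv,fx] rk=8  ker:gh,gk,gl,go,gr,gv,gx,hk,hl,ho,hr,hv,hx,kl,ko,kr,kv,kx,lo,lr,lv,lx,or,ov,ox,rv,rx
∂2: piv[fgk,fgv,fgx,fko,fkx,flv,for,ghr,gko,glv,gox,hko,klo,klr,klv,kov,krv,lrx] rk=18  ker:gkx,kox,lrv
b_1=(35−8)−18=9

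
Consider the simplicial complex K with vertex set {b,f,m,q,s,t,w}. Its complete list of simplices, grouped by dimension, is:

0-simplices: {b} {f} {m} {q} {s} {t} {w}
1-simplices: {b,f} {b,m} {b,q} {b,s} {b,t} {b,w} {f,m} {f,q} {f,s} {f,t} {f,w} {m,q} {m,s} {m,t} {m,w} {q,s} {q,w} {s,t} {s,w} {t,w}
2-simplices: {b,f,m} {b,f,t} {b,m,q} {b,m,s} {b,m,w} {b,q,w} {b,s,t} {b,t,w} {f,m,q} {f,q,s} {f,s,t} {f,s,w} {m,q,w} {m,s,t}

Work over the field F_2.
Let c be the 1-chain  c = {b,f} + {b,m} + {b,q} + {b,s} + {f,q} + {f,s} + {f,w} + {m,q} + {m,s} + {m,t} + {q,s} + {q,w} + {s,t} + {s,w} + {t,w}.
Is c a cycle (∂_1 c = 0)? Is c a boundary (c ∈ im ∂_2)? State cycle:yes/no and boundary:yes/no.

cycle:no boundary:no

n_0=7 n_1=20 n_2=14  [Z2]
∂1: piv[bf,bm,bq,bs,bt,bw] rk=6  ker:fm,fq,fs,ft,fw,mq,ms,mt,mw,qs,qw,st,sw,tw
∂2: piv[bfm,bft,bmq,bms,bmw,bqw,bst,btw,fmq,fqs,fst,fsw,mst] rk=13  ker:mqw
∂1c = {q} + {t}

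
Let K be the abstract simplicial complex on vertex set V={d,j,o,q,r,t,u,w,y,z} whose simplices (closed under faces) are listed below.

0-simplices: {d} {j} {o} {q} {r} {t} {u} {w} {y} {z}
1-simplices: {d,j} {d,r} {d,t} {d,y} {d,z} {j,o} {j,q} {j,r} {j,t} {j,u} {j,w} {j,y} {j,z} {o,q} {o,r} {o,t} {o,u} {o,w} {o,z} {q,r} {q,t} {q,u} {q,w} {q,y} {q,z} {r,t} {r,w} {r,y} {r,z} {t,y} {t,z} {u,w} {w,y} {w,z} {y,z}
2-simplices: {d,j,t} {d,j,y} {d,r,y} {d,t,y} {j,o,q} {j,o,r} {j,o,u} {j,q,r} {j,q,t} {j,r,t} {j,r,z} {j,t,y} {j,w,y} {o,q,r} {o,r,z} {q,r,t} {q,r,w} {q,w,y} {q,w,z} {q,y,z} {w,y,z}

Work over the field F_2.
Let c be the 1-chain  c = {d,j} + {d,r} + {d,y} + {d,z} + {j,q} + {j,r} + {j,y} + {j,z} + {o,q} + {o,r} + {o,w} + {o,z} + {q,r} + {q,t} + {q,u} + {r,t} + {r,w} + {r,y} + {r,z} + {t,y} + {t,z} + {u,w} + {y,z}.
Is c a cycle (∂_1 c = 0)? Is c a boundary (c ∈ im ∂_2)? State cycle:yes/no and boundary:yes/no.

n_0=10 n_1=35 n_2=21  [Z2]
∂1: piv[dj,dr,dt,dy,dz,jo,jq,ju,jw] rk=9  ker:jr,jt,jy,jz,oq,or,ot,ou,ow,oz,qr,qt,qu,qw,qy,qz,rt,rw,ry,rz,ty,tz,uw,wy,wz,yz
∂2: piv[djt,djy,dry,dty,joq,jor,jou,jqr,jqt,jrt,jrz,jwy,orz,qrw,qwy,qwz,qyz] rk=17  ker:jty,oqr,qrt,wyz
∂1c = {j} + {q} + {w} + {y}

cycle:no boundary:no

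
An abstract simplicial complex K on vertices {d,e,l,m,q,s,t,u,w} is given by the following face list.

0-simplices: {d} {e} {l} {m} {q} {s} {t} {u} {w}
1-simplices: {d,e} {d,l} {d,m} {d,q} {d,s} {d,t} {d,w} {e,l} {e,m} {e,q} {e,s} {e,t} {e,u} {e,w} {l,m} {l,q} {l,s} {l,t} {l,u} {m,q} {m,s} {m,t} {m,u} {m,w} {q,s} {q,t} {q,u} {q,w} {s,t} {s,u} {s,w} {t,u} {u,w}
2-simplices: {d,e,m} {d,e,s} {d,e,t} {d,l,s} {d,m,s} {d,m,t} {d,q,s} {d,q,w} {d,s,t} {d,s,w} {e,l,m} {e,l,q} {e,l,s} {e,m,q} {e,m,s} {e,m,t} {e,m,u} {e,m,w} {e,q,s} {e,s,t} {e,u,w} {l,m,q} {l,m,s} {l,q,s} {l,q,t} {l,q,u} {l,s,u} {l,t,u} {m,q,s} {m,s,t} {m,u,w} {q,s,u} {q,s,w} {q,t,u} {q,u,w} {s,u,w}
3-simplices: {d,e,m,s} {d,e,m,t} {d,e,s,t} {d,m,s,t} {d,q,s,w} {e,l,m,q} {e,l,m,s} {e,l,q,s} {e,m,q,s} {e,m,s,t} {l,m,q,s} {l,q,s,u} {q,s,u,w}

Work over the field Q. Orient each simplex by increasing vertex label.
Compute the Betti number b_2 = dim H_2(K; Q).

n_0=9 n_1=33 n_2=36 n_3=13  [Q]
∂1: piv[de,dl,dm,dq,ds,dt,dw,eu] rk=8  ker:el,em,eq,es,et,ew,lm,lq,ls,lt,lu,mq,ms,mt,mu,mw,qs,qt,qu,qw,st,su,sw,tu,uw
∂2: piv[dem,des,det,dls,dms,dmt,dqs,dqw,dst,dsw,elm,elq,els,emq,emu,emw,eqs,euw,lqt,lqu,lsu,ltu,quw] rk=23  ker:ems,emt,est,lmq,lms,lqs,mqs,mst,muw,qsu,qsw,qtu,suw
∂3: piv[dems,demt,dest,dmst,dqsw,elmq,elms,elqs,emqs,lqsu,qsuw] rk=11  ker:emst,lmqs
b_2=(36−23)−11=2

b_2=2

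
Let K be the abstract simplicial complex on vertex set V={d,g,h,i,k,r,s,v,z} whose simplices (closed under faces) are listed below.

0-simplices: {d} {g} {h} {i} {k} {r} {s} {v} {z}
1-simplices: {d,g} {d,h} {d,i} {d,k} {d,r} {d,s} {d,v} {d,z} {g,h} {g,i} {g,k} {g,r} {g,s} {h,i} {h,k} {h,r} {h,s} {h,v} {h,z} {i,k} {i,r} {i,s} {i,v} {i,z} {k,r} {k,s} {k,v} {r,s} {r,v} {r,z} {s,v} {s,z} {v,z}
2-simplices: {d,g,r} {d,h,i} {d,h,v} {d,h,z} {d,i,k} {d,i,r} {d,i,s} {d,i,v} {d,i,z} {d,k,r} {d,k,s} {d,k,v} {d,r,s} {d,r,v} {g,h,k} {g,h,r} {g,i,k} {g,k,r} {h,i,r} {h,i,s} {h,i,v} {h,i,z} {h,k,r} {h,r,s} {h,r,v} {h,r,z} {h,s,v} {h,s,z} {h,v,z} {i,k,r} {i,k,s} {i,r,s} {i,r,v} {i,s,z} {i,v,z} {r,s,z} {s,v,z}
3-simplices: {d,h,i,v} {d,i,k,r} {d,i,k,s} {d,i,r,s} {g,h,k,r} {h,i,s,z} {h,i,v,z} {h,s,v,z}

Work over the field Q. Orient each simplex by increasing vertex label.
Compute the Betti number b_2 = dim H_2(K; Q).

b_2=5

n_0=9 n_1=33 n_2=37 n_3=8  [Q]
∂1: piv[dg,dh,di,dk,dr,ds,dv,dz] rk=8  ker:gh,gi,gk,gr,gs,hi,hk,hr,hs,hv,hz,ik,ir,is,iv,iz,kr,ks,kv,rs,rv,rz,sv,sz,vz
∂2: piv[dgr,dhi,dhv,dhz,dik,dir,dis,div,diz,dkr,dks,dkv,drs,drv,ghk,ghr,gik,gkr,hir,his,hrz,hsv,hsz,hvz] rk=24  ker:hiv,hiz,hkr,hrs,hrv,ikr,iks,irs,irv,isz,ivz,rsz,svz
∂3: piv[dhiv,dikr,diks,dirs,ghkr,hisz,hivz,hsvz] rk=8
b_2=(37−24)−8=5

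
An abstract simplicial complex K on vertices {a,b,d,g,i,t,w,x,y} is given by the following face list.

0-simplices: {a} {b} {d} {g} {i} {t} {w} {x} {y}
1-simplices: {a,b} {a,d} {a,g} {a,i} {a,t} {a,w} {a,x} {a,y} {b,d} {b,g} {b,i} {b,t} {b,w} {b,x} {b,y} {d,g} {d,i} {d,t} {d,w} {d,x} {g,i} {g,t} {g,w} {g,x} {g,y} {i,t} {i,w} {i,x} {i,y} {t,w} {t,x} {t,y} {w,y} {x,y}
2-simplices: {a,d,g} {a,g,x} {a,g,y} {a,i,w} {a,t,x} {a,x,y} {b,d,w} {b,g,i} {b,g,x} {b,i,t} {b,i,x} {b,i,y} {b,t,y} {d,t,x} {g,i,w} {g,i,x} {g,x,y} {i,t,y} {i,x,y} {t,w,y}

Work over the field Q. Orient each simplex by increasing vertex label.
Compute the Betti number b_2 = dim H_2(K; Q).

b_2=3

n_0=9 n_1=34 n_2=20  [Q]
∂1: piv[ab,ad,ag,ai,at,aw,ax,ay] rk=8  ker:bd,bg,bi,bt,bw,bx,by,dg,di,dt,dw,dx,gi,gt,gw,gx,gy,it,iw,ix,iy,tw,tx,ty,wy,xy
∂2: piv[adg,agx,agy,aiw,atx,axy,bdw,bgi,bgx,bit,bix,biy,bty,dtx,giw,ixy,twy] rk=17  ker:gix,gxy,ity
b_2=(20−17)−0=3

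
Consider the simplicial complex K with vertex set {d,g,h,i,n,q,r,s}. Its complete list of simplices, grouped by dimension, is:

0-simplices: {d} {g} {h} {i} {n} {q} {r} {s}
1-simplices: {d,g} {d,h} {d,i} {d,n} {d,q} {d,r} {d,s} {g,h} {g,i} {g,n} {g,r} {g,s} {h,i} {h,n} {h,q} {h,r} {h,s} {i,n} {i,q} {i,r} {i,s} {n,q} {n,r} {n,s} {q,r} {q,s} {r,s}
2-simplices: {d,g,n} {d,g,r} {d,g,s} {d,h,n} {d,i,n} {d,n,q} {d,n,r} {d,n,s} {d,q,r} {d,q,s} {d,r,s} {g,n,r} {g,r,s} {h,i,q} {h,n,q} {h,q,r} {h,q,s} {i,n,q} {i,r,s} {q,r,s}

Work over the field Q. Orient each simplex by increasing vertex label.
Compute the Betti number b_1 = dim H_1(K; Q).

b_1=3

n_0=8 n_1=27 n_2=20  [Q]
∂1: piv[dg,dh,di,dn,dq,dr,ds] rk=7  ker:gh,gi,gn,gr,gs,hi,hn,hq,hr,hs,in,iq,ir,is,nq,nr,ns,qr,qs,rs
∂2: piv[dgn,dgr,dgs,dhn,din,dnq,dnr,dns,dqr,dqs,drs,hiq,hnq,hqr,hqs,inq,irs] rk=17  ker:gnr,grs,qrs
b_1=(27−7)−17=3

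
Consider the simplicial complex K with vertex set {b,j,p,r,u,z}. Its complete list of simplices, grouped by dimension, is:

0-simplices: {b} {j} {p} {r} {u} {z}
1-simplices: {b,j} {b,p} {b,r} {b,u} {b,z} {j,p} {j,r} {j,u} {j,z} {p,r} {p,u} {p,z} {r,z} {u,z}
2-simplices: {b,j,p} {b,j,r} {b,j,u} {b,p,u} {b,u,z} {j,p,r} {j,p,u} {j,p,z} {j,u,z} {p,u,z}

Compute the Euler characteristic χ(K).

χ(K)=2

n_0=6 n_1=14 n_2=10
χ=+6−14+10=2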